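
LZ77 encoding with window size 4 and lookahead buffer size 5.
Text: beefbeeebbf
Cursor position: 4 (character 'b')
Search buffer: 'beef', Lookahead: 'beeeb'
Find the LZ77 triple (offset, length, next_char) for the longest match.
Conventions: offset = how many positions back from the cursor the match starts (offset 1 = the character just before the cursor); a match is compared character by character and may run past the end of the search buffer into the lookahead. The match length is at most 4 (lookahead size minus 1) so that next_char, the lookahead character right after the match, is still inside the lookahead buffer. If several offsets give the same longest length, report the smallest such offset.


Try each offset into the search buffer:
  offset=1 (pos 3, char 'f'): match length 0
  offset=2 (pos 2, char 'e'): match length 0
  offset=3 (pos 1, char 'e'): match length 0
  offset=4 (pos 0, char 'b'): match length 3
Longest match has length 3 at offset 4.
next_char = character at position 4 + 3 = 7 -> 'e'

Best match: offset=4, length=3 (matching 'bee' starting at position 0)
LZ77 triple: (4, 3, 'e')


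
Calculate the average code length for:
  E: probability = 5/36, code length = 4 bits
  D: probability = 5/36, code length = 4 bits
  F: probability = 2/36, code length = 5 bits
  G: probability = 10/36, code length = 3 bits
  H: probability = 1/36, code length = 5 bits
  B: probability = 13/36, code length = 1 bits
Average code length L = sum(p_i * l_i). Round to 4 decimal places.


Weighted contributions p_i * l_i:
  E: (5/36) * 4 = 20/36
  D: (5/36) * 4 = 20/36
  F: (2/36) * 5 = 10/36
  G: (10/36) * 3 = 30/36
  H: (1/36) * 5 = 5/36
  B: (13/36) * 1 = 13/36
Sum = (20 + 20 + 10 + 30 + 5 + 13)/36 = 98/36

L = 98/36 = 2.7222 bits/symbol


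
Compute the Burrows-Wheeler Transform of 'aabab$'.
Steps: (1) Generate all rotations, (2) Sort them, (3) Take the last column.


Rotations (sorted):
  0: $aabab -> last char: b
  1: aabab$ -> last char: $
  2: ab$aab -> last char: b
  3: abab$a -> last char: a
  4: b$aaba -> last char: a
  5: bab$aa -> last char: a


BWT = b$baaa


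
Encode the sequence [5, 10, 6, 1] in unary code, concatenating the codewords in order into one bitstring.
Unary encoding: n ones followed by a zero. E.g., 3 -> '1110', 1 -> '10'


Encode each number as n ones followed by a terminating 0:
  5 -> 111110 (6 bits)
  10 -> 11111111110 (11 bits)
  6 -> 1111110 (7 bits)
  1 -> 10 (2 bits)
Total length = 6 + 11 + 7 + 2 = 26 bits.

Unary([5, 10, 6, 1]) = 11111011111111110111111010 (26 bits)


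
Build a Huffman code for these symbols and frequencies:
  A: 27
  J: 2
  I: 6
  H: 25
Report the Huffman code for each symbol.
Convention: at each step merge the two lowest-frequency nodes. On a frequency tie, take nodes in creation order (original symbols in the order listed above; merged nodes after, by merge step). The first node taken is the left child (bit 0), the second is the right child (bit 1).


Huffman tree construction:
Step 1: Merge J(2) + I(6) = 8
Step 2: Merge (J+I)(8) + H(25) = 33
Step 3: Merge A(27) + ((J+I)+H)(33) = 60
Read each symbol's code off the tree from the root (left child = 0, right child = 1).

Codes:
  A: 0 (length 1)
  J: 100 (length 3)
  I: 101 (length 3)
  H: 11 (length 2)
Average code length: 101/60 = 1.6833 bits/symbol


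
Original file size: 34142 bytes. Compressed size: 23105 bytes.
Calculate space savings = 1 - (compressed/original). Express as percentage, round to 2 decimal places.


ratio = compressed/original = 23105/34142 = 0.676732
savings = 1 - ratio = 1 - 0.676732 = 0.323268
as a percentage: 0.323268 * 100 = 32.33%

Space savings = 1 - 23105/34142 = 32.33%


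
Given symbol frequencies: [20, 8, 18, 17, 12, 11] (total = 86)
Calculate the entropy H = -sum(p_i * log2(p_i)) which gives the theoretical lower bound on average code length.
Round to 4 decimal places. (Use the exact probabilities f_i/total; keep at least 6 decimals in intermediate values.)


Per-symbol terms -p_i * log2(p_i) with p_i = f_i/86:
  p = 20/86 = 0.232558: log2(p) = -2.104337, -p*log2(p) = 0.489381
  p = 8/86 = 0.093023: log2(p) = -3.426265, -p*log2(p) = 0.318722
  p = 18/86 = 0.209302: log2(p) = -2.256340, -p*log2(p) = 0.472257
  p = 17/86 = 0.197674: log2(p) = -2.338802, -p*log2(p) = 0.462321
  p = 12/86 = 0.139535: log2(p) = -2.841302, -p*log2(p) = 0.396461
  p = 11/86 = 0.127907: log2(p) = -2.966833, -p*log2(p) = 0.379479
H = 0.489381 + 0.318722 + 0.472257 + 0.462321 + 0.396461 + 0.379479 = 2.518621

H = 2.5186 bits/symbol


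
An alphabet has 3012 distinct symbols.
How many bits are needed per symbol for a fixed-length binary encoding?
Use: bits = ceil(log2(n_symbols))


log2(3012) = 11.5565
Bracket: 2^11 = 2048 < 3012 <= 2^12 = 4096
So ceil(log2(3012)) = 12

bits = ceil(log2(3012)) = ceil(11.5565) = 12 bits


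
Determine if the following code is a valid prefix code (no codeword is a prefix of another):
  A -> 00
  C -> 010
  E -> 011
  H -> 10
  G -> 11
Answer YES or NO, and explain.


Checking each pair (does one codeword prefix another?):
  A='00' vs C='010': no prefix
  A='00' vs E='011': no prefix
  A='00' vs H='10': no prefix
  A='00' vs G='11': no prefix
  C='010' vs A='00': no prefix
  C='010' vs E='011': no prefix
  C='010' vs H='10': no prefix
  C='010' vs G='11': no prefix
  E='011' vs A='00': no prefix
  E='011' vs C='010': no prefix
  E='011' vs H='10': no prefix
  E='011' vs G='11': no prefix
  H='10' vs A='00': no prefix
  H='10' vs C='010': no prefix
  H='10' vs E='011': no prefix
  H='10' vs G='11': no prefix
  G='11' vs A='00': no prefix
  G='11' vs C='010': no prefix
  G='11' vs E='011': no prefix
  G='11' vs H='10': no prefix
No violation found over all pairs.

YES -- this is a valid prefix code. No codeword is a prefix of any other codeword.


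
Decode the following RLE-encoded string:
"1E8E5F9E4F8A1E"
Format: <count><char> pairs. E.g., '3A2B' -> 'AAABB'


Expanding each <count><char> pair:
  1E -> 'E'
  8E -> 'EEEEEEEE'
  5F -> 'FFFFF'
  9E -> 'EEEEEEEEE'
  4F -> 'FFFF'
  8A -> 'AAAAAAAA'
  1E -> 'E'

Decoded = EEEEEEEEEFFFFFEEEEEEEEEFFFFAAAAAAAAE


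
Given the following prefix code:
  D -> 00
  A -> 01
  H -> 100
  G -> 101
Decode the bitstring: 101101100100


Decoding step by step:
Bits 101 -> G
Bits 101 -> G
Bits 100 -> H
Bits 100 -> H


Decoded message: GGHH


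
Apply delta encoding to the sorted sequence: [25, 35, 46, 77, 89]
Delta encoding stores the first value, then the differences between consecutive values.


First value: 25
Deltas:
  35 - 25 = 10
  46 - 35 = 11
  77 - 46 = 31
  89 - 77 = 12


Delta encoded: [25, 10, 11, 31, 12]


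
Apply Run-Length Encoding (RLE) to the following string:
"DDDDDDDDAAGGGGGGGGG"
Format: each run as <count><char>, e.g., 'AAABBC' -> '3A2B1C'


Scanning runs left to right:
  i=0: run of 'D' x 8 -> '8D'
  i=8: run of 'A' x 2 -> '2A'
  i=10: run of 'G' x 9 -> '9G'

RLE = 8D2A9G


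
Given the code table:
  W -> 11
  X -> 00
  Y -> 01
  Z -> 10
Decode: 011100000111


Decoding:
01 -> Y
11 -> W
00 -> X
00 -> X
01 -> Y
11 -> W


Result: YWXXYW


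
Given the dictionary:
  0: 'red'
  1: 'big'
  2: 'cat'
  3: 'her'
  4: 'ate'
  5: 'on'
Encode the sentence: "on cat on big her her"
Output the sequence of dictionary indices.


Look up each word in the dictionary:
  'on' -> 5
  'cat' -> 2
  'on' -> 5
  'big' -> 1
  'her' -> 3
  'her' -> 3

Encoded: [5, 2, 5, 1, 3, 3]


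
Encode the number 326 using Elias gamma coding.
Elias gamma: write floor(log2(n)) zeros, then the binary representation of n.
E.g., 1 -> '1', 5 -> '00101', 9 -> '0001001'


num_bits = floor(log2(326)) + 1 = 9
leading_zeros = num_bits - 1 = 8
binary(326) = 101000110

Elias gamma(326) = '00000000' + '101000110' = 00000000101000110 (17 bits)


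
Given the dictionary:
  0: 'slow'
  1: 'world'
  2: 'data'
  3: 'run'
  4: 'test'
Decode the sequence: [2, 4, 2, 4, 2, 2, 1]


Look up each index in the dictionary:
  2 -> 'data'
  4 -> 'test'
  2 -> 'data'
  4 -> 'test'
  2 -> 'data'
  2 -> 'data'
  1 -> 'world'

Decoded: "data test data test data data world"


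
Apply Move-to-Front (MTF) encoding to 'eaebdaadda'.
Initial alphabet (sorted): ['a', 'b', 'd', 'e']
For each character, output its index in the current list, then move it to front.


MTF encoding:
'e': index 3 in ['a', 'b', 'd', 'e'] -> ['e', 'a', 'b', 'd']
'a': index 1 in ['e', 'a', 'b', 'd'] -> ['a', 'e', 'b', 'd']
'e': index 1 in ['a', 'e', 'b', 'd'] -> ['e', 'a', 'b', 'd']
'b': index 2 in ['e', 'a', 'b', 'd'] -> ['b', 'e', 'a', 'd']
'd': index 3 in ['b', 'e', 'a', 'd'] -> ['d', 'b', 'e', 'a']
'a': index 3 in ['d', 'b', 'e', 'a'] -> ['a', 'd', 'b', 'e']
'a': index 0 in ['a', 'd', 'b', 'e'] -> ['a', 'd', 'b', 'e']
'd': index 1 in ['a', 'd', 'b', 'e'] -> ['d', 'a', 'b', 'e']
'd': index 0 in ['d', 'a', 'b', 'e'] -> ['d', 'a', 'b', 'e']
'a': index 1 in ['d', 'a', 'b', 'e'] -> ['a', 'd', 'b', 'e']


Output: [3, 1, 1, 2, 3, 3, 0, 1, 0, 1]


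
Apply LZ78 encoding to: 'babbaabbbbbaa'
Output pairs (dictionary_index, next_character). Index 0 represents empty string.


LZ78 encoding steps:
Dictionary: {0: ''}
Step 1: w='' (idx 0), next='b' -> output (0, 'b'), add 'b' as idx 1
Step 2: w='' (idx 0), next='a' -> output (0, 'a'), add 'a' as idx 2
Step 3: w='b' (idx 1), next='b' -> output (1, 'b'), add 'bb' as idx 3
Step 4: w='a' (idx 2), next='a' -> output (2, 'a'), add 'aa' as idx 4
Step 5: w='bb' (idx 3), next='b' -> output (3, 'b'), add 'bbb' as idx 5
Step 6: w='bb' (idx 3), next='a' -> output (3, 'a'), add 'bba' as idx 6
Step 7: w='a' (idx 2), end of input -> output (2, '')


Encoded: [(0, 'b'), (0, 'a'), (1, 'b'), (2, 'a'), (3, 'b'), (3, 'a'), (2, '')]


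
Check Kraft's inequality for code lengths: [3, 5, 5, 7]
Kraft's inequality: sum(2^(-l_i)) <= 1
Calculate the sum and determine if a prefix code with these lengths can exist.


Sum = 2^(-3) + 2^(-5) + 2^(-5) + 2^(-7)
    = 0.125 + 0.03125 + 0.03125 + 0.0078125
    = 25/128 = 0.1953125
Since 0.1953125 <= 1, Kraft's inequality IS satisfied.
A prefix code with these lengths CAN exist.

Kraft sum = 0.1953125. Satisfied.


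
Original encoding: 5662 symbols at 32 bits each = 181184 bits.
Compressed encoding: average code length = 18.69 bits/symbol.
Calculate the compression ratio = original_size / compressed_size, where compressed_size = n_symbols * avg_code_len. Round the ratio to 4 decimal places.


original_size = n_symbols * orig_bits = 5662 * 32 = 181184 bits
compressed_size = n_symbols * avg_code_len = 5662 * 18.69 = 105822.78 bits
ratio = original_size / compressed_size = 181184 / 105822.78 = 1.7121

Compression ratio = 1.7121


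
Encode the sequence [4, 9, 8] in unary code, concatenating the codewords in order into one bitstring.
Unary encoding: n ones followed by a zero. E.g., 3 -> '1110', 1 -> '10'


Encode each number as n ones followed by a terminating 0:
  4 -> 11110 (5 bits)
  9 -> 1111111110 (10 bits)
  8 -> 111111110 (9 bits)
Total length = 5 + 10 + 9 = 24 bits.

Unary([4, 9, 8]) = 111101111111110111111110 (24 bits)


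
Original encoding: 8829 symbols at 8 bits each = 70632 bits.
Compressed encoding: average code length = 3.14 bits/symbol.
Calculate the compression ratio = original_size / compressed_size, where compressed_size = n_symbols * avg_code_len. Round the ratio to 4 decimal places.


original_size = n_symbols * orig_bits = 8829 * 8 = 70632 bits
compressed_size = n_symbols * avg_code_len = 8829 * 3.14 = 27723.06 bits
ratio = original_size / compressed_size = 70632 / 27723.06 = 2.5478

Compression ratio = 2.5478


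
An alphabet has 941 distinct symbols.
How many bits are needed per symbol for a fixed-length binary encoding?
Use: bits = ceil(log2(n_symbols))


log2(941) = 9.8781
Bracket: 2^9 = 512 < 941 <= 2^10 = 1024
So ceil(log2(941)) = 10

bits = ceil(log2(941)) = ceil(9.8781) = 10 bits


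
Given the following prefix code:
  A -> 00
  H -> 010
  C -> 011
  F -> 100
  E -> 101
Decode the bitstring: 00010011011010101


Decoding step by step:
Bits 00 -> A
Bits 010 -> H
Bits 011 -> C
Bits 011 -> C
Bits 010 -> H
Bits 101 -> E


Decoded message: AHCCHE


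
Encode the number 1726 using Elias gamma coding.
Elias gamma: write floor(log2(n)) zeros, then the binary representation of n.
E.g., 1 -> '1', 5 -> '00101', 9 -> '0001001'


num_bits = floor(log2(1726)) + 1 = 11
leading_zeros = num_bits - 1 = 10
binary(1726) = 11010111110

Elias gamma(1726) = '0000000000' + '11010111110' = 000000000011010111110 (21 bits)


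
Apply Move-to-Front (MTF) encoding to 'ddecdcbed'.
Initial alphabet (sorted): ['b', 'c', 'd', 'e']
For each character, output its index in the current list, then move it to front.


MTF encoding:
'd': index 2 in ['b', 'c', 'd', 'e'] -> ['d', 'b', 'c', 'e']
'd': index 0 in ['d', 'b', 'c', 'e'] -> ['d', 'b', 'c', 'e']
'e': index 3 in ['d', 'b', 'c', 'e'] -> ['e', 'd', 'b', 'c']
'c': index 3 in ['e', 'd', 'b', 'c'] -> ['c', 'e', 'd', 'b']
'd': index 2 in ['c', 'e', 'd', 'b'] -> ['d', 'c', 'e', 'b']
'c': index 1 in ['d', 'c', 'e', 'b'] -> ['c', 'd', 'e', 'b']
'b': index 3 in ['c', 'd', 'e', 'b'] -> ['b', 'c', 'd', 'e']
'e': index 3 in ['b', 'c', 'd', 'e'] -> ['e', 'b', 'c', 'd']
'd': index 3 in ['e', 'b', 'c', 'd'] -> ['d', 'e', 'b', 'c']


Output: [2, 0, 3, 3, 2, 1, 3, 3, 3]


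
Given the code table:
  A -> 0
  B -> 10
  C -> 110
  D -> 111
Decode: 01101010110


Decoding:
0 -> A
110 -> C
10 -> B
10 -> B
110 -> C


Result: ACBBC


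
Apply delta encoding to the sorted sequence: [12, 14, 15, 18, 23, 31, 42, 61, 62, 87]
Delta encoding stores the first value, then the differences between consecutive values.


First value: 12
Deltas:
  14 - 12 = 2
  15 - 14 = 1
  18 - 15 = 3
  23 - 18 = 5
  31 - 23 = 8
  42 - 31 = 11
  61 - 42 = 19
  62 - 61 = 1
  87 - 62 = 25


Delta encoded: [12, 2, 1, 3, 5, 8, 11, 19, 1, 25]


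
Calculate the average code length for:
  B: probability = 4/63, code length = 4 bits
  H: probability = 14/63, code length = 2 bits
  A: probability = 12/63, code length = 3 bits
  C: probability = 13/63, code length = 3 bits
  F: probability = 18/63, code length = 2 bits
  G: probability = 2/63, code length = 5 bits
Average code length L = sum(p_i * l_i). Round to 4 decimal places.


Weighted contributions p_i * l_i:
  B: (4/63) * 4 = 16/63
  H: (14/63) * 2 = 28/63
  A: (12/63) * 3 = 36/63
  C: (13/63) * 3 = 39/63
  F: (18/63) * 2 = 36/63
  G: (2/63) * 5 = 10/63
Sum = (16 + 28 + 36 + 39 + 36 + 10)/63 = 165/63

L = 165/63 = 2.6190 bits/symbol


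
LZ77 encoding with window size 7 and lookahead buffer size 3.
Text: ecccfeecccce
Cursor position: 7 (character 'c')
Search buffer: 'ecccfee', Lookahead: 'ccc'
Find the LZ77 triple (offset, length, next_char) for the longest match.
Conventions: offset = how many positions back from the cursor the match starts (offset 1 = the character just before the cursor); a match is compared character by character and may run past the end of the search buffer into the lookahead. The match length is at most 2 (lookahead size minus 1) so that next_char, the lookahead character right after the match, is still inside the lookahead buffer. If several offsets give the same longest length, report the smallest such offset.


Try each offset into the search buffer:
  offset=1 (pos 6, char 'e'): match length 0
  offset=2 (pos 5, char 'e'): match length 0
  offset=3 (pos 4, char 'f'): match length 0
  offset=4 (pos 3, char 'c'): match length 1
  offset=5 (pos 2, char 'c'): match length 2
  offset=6 (pos 1, char 'c'): match length 2
  offset=7 (pos 0, char 'e'): match length 0
Longest match has length 2, found at offsets 5, 6; take the smallest, offset 5.
next_char = character at position 7 + 2 = 9 -> 'c'

Best match: offset=5, length=2 (matching 'cc' starting at position 2)
LZ77 triple: (5, 2, 'c')


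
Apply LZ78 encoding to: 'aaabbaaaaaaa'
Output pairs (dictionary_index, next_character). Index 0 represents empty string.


LZ78 encoding steps:
Dictionary: {0: ''}
Step 1: w='' (idx 0), next='a' -> output (0, 'a'), add 'a' as idx 1
Step 2: w='a' (idx 1), next='a' -> output (1, 'a'), add 'aa' as idx 2
Step 3: w='' (idx 0), next='b' -> output (0, 'b'), add 'b' as idx 3
Step 4: w='b' (idx 3), next='a' -> output (3, 'a'), add 'ba' as idx 4
Step 5: w='aa' (idx 2), next='a' -> output (2, 'a'), add 'aaa' as idx 5
Step 6: w='aaa' (idx 5), end of input -> output (5, '')


Encoded: [(0, 'a'), (1, 'a'), (0, 'b'), (3, 'a'), (2, 'a'), (5, '')]


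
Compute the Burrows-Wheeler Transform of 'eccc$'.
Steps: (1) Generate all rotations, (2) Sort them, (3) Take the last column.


Rotations (sorted):
  0: $eccc -> last char: c
  1: c$ecc -> last char: c
  2: cc$ec -> last char: c
  3: ccc$e -> last char: e
  4: eccc$ -> last char: $


BWT = ccce$


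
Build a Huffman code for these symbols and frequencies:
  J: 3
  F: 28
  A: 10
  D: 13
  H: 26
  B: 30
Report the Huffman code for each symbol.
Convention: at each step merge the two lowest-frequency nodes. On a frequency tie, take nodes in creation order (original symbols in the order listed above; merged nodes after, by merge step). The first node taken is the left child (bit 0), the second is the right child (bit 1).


Huffman tree construction:
Step 1: Merge J(3) + A(10) = 13
Step 2: Merge D(13) + (J+A)(13) = 26
Step 3: Merge H(26) + (D+(J+A))(26) = 52
Step 4: Merge F(28) + B(30) = 58
Step 5: Merge (H+(D+(J+A)))(52) + (F+B)(58) = 110
Read each symbol's code off the tree from the root (left child = 0, right child = 1).

Codes:
  J: 0110 (length 4)
  F: 10 (length 2)
  A: 0111 (length 4)
  D: 010 (length 3)
  H: 00 (length 2)
  B: 11 (length 2)
Average code length: 259/110 = 2.3545 bits/symbol


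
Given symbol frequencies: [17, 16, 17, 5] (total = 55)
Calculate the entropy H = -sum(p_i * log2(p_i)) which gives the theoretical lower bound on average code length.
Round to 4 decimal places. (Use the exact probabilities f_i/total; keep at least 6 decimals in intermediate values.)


Per-symbol terms -p_i * log2(p_i) with p_i = f_i/55:
  p = 17/55 = 0.309091: log2(p) = -1.693897, -p*log2(p) = 0.523568
  p = 16/55 = 0.290909: log2(p) = -1.781360, -p*log2(p) = 0.518214
  p = 17/55 = 0.309091: log2(p) = -1.693897, -p*log2(p) = 0.523568
  p = 5/55 = 0.090909: log2(p) = -3.459432, -p*log2(p) = 0.314494
H = 0.523568 + 0.518214 + 0.523568 + 0.314494 = 1.879844

H = 1.8798 bits/symbol


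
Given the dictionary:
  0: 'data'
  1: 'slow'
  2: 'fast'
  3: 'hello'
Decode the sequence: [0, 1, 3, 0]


Look up each index in the dictionary:
  0 -> 'data'
  1 -> 'slow'
  3 -> 'hello'
  0 -> 'data'

Decoded: "data slow hello data"


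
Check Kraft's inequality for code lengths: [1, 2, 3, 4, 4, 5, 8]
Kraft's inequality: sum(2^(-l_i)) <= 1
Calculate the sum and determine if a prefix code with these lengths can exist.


Sum = 2^(-1) + 2^(-2) + 2^(-3) + 2^(-4) + 2^(-4) + 2^(-5) + 2^(-8)
    = 0.5 + 0.25 + 0.125 + 0.0625 + 0.0625 + 0.03125 + 0.00390625
    = 265/256 = 1.03515625
Since 1.03515625 > 1, Kraft's inequality is NOT satisfied.
A prefix code with these lengths CANNOT exist.

Kraft sum = 1.03515625. Not satisfied.


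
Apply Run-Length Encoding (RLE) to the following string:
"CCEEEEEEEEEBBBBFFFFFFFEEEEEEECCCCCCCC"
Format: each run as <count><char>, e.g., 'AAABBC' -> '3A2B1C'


Scanning runs left to right:
  i=0: run of 'C' x 2 -> '2C'
  i=2: run of 'E' x 9 -> '9E'
  i=11: run of 'B' x 4 -> '4B'
  i=15: run of 'F' x 7 -> '7F'
  i=22: run of 'E' x 7 -> '7E'
  i=29: run of 'C' x 8 -> '8C'

RLE = 2C9E4B7F7E8C


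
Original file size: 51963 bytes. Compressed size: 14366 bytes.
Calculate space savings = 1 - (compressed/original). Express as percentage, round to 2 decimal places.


ratio = compressed/original = 14366/51963 = 0.276466
savings = 1 - ratio = 1 - 0.276466 = 0.723534
as a percentage: 0.723534 * 100 = 72.35%

Space savings = 1 - 14366/51963 = 72.35%


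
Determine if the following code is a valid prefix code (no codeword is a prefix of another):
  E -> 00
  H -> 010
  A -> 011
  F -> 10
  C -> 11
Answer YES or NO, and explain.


Checking each pair (does one codeword prefix another?):
  E='00' vs H='010': no prefix
  E='00' vs A='011': no prefix
  E='00' vs F='10': no prefix
  E='00' vs C='11': no prefix
  H='010' vs E='00': no prefix
  H='010' vs A='011': no prefix
  H='010' vs F='10': no prefix
  H='010' vs C='11': no prefix
  A='011' vs E='00': no prefix
  A='011' vs H='010': no prefix
  A='011' vs F='10': no prefix
  A='011' vs C='11': no prefix
  F='10' vs E='00': no prefix
  F='10' vs H='010': no prefix
  F='10' vs A='011': no prefix
  F='10' vs C='11': no prefix
  C='11' vs E='00': no prefix
  C='11' vs H='010': no prefix
  C='11' vs A='011': no prefix
  C='11' vs F='10': no prefix
No violation found over all pairs.

YES -- this is a valid prefix code. No codeword is a prefix of any other codeword.


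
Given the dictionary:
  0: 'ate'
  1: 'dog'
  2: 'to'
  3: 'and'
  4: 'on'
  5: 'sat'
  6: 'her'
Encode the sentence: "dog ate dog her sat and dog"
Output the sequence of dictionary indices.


Look up each word in the dictionary:
  'dog' -> 1
  'ate' -> 0
  'dog' -> 1
  'her' -> 6
  'sat' -> 5
  'and' -> 3
  'dog' -> 1

Encoded: [1, 0, 1, 6, 5, 3, 1]


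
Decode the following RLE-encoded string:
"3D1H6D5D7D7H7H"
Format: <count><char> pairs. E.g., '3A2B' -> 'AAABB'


Expanding each <count><char> pair:
  3D -> 'DDD'
  1H -> 'H'
  6D -> 'DDDDDD'
  5D -> 'DDDDD'
  7D -> 'DDDDDDD'
  7H -> 'HHHHHHH'
  7H -> 'HHHHHHH'

Decoded = DDDHDDDDDDDDDDDDDDDDDDHHHHHHHHHHHHHH


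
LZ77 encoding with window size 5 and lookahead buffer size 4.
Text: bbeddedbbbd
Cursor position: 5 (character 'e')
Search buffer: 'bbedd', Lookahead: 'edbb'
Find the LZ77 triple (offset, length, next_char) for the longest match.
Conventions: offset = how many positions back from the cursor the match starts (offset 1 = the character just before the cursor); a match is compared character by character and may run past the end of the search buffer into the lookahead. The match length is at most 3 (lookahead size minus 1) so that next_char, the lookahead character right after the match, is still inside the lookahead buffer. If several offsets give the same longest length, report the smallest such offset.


Try each offset into the search buffer:
  offset=1 (pos 4, char 'd'): match length 0
  offset=2 (pos 3, char 'd'): match length 0
  offset=3 (pos 2, char 'e'): match length 2
  offset=4 (pos 1, char 'b'): match length 0
  offset=5 (pos 0, char 'b'): match length 0
Longest match has length 2 at offset 3.
next_char = character at position 5 + 2 = 7 -> 'b'

Best match: offset=3, length=2 (matching 'ed' starting at position 2)
LZ77 triple: (3, 2, 'b')


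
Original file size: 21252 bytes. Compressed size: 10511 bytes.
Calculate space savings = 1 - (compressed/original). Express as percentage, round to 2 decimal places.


ratio = compressed/original = 10511/21252 = 0.494589
savings = 1 - ratio = 1 - 0.494589 = 0.505411
as a percentage: 0.505411 * 100 = 50.54%

Space savings = 1 - 10511/21252 = 50.54%


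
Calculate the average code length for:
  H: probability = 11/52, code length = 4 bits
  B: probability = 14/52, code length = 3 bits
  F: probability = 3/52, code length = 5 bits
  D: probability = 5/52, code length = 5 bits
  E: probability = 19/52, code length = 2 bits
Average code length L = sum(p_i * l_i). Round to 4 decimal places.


Weighted contributions p_i * l_i:
  H: (11/52) * 4 = 44/52
  B: (14/52) * 3 = 42/52
  F: (3/52) * 5 = 15/52
  D: (5/52) * 5 = 25/52
  E: (19/52) * 2 = 38/52
Sum = (44 + 42 + 15 + 25 + 38)/52 = 164/52

L = 164/52 = 3.1538 bits/symbol


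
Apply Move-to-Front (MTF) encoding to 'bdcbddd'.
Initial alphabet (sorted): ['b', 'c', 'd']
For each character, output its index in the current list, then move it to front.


MTF encoding:
'b': index 0 in ['b', 'c', 'd'] -> ['b', 'c', 'd']
'd': index 2 in ['b', 'c', 'd'] -> ['d', 'b', 'c']
'c': index 2 in ['d', 'b', 'c'] -> ['c', 'd', 'b']
'b': index 2 in ['c', 'd', 'b'] -> ['b', 'c', 'd']
'd': index 2 in ['b', 'c', 'd'] -> ['d', 'b', 'c']
'd': index 0 in ['d', 'b', 'c'] -> ['d', 'b', 'c']
'd': index 0 in ['d', 'b', 'c'] -> ['d', 'b', 'c']


Output: [0, 2, 2, 2, 2, 0, 0]


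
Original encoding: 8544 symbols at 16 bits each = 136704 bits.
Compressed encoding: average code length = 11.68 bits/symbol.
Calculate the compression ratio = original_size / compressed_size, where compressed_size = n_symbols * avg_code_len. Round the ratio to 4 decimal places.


original_size = n_symbols * orig_bits = 8544 * 16 = 136704 bits
compressed_size = n_symbols * avg_code_len = 8544 * 11.68 = 99793.92 bits
ratio = original_size / compressed_size = 136704 / 99793.92 = 1.3699

Compression ratio = 1.3699


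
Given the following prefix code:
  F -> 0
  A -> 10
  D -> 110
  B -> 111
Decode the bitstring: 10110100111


Decoding step by step:
Bits 10 -> A
Bits 110 -> D
Bits 10 -> A
Bits 0 -> F
Bits 111 -> B


Decoded message: ADAFB


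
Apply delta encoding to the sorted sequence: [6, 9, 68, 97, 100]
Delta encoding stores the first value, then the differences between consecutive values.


First value: 6
Deltas:
  9 - 6 = 3
  68 - 9 = 59
  97 - 68 = 29
  100 - 97 = 3


Delta encoded: [6, 3, 59, 29, 3]


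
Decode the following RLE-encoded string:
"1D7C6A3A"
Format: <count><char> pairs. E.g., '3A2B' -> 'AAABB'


Expanding each <count><char> pair:
  1D -> 'D'
  7C -> 'CCCCCCC'
  6A -> 'AAAAAA'
  3A -> 'AAA'

Decoded = DCCCCCCCAAAAAAAAA


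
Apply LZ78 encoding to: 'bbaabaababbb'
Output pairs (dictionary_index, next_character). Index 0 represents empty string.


LZ78 encoding steps:
Dictionary: {0: ''}
Step 1: w='' (idx 0), next='b' -> output (0, 'b'), add 'b' as idx 1
Step 2: w='b' (idx 1), next='a' -> output (1, 'a'), add 'ba' as idx 2
Step 3: w='' (idx 0), next='a' -> output (0, 'a'), add 'a' as idx 3
Step 4: w='ba' (idx 2), next='a' -> output (2, 'a'), add 'baa' as idx 4
Step 5: w='ba' (idx 2), next='b' -> output (2, 'b'), add 'bab' as idx 5
Step 6: w='b' (idx 1), next='b' -> output (1, 'b'), add 'bb' as idx 6


Encoded: [(0, 'b'), (1, 'a'), (0, 'a'), (2, 'a'), (2, 'b'), (1, 'b')]


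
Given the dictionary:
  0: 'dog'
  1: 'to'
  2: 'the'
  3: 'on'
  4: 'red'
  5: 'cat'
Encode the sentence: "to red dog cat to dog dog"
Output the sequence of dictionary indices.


Look up each word in the dictionary:
  'to' -> 1
  'red' -> 4
  'dog' -> 0
  'cat' -> 5
  'to' -> 1
  'dog' -> 0
  'dog' -> 0

Encoded: [1, 4, 0, 5, 1, 0, 0]


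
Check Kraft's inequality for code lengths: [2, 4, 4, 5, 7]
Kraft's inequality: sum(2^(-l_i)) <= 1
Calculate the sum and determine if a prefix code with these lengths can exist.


Sum = 2^(-2) + 2^(-4) + 2^(-4) + 2^(-5) + 2^(-7)
    = 0.25 + 0.0625 + 0.0625 + 0.03125 + 0.0078125
    = 53/128 = 0.4140625
Since 0.4140625 <= 1, Kraft's inequality IS satisfied.
A prefix code with these lengths CAN exist.

Kraft sum = 0.4140625. Satisfied.


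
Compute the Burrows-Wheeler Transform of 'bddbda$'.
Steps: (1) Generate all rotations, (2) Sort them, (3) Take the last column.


Rotations (sorted):
  0: $bddbda -> last char: a
  1: a$bddbd -> last char: d
  2: bda$bdd -> last char: d
  3: bddbda$ -> last char: $
  4: da$bddb -> last char: b
  5: dbda$bd -> last char: d
  6: ddbda$b -> last char: b


BWT = add$bdb


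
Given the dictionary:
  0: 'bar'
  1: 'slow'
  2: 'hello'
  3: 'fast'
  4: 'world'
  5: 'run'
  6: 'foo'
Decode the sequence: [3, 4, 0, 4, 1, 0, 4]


Look up each index in the dictionary:
  3 -> 'fast'
  4 -> 'world'
  0 -> 'bar'
  4 -> 'world'
  1 -> 'slow'
  0 -> 'bar'
  4 -> 'world'

Decoded: "fast world bar world slow bar world"


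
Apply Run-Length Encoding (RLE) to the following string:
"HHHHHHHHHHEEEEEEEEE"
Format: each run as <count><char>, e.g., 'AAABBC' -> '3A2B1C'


Scanning runs left to right:
  i=0: run of 'H' x 10 -> '10H'
  i=10: run of 'E' x 9 -> '9E'

RLE = 10H9E


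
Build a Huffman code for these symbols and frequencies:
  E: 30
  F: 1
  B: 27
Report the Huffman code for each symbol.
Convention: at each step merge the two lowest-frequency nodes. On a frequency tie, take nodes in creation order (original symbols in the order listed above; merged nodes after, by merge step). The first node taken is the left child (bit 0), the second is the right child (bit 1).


Huffman tree construction:
Step 1: Merge F(1) + B(27) = 28
Step 2: Merge (F+B)(28) + E(30) = 58
Read each symbol's code off the tree from the root (left child = 0, right child = 1).

Codes:
  E: 1 (length 1)
  F: 00 (length 2)
  B: 01 (length 2)
Average code length: 86/58 = 1.4828 bits/symbol


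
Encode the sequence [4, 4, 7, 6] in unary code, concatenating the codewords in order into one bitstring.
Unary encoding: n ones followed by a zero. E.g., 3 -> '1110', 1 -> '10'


Encode each number as n ones followed by a terminating 0:
  4 -> 11110 (5 bits)
  4 -> 11110 (5 bits)
  7 -> 11111110 (8 bits)
  6 -> 1111110 (7 bits)
Total length = 5 + 5 + 8 + 7 = 25 bits.

Unary([4, 4, 7, 6]) = 1111011110111111101111110 (25 bits)


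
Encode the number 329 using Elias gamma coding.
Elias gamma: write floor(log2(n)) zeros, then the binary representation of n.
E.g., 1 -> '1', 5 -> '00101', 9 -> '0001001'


num_bits = floor(log2(329)) + 1 = 9
leading_zeros = num_bits - 1 = 8
binary(329) = 101001001

Elias gamma(329) = '00000000' + '101001001' = 00000000101001001 (17 bits)


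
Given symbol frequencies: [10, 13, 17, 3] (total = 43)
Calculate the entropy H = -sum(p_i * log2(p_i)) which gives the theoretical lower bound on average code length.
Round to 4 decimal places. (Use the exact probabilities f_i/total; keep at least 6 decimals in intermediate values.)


Per-symbol terms -p_i * log2(p_i) with p_i = f_i/43:
  p = 10/43 = 0.232558: log2(p) = -2.104337, -p*log2(p) = 0.489381
  p = 13/43 = 0.302326: log2(p) = -1.725825, -p*log2(p) = 0.521761
  p = 17/43 = 0.395349: log2(p) = -1.338802, -p*log2(p) = 0.529294
  p = 3/43 = 0.069767: log2(p) = -3.841302, -p*log2(p) = 0.267998
H = 0.489381 + 0.521761 + 0.529294 + 0.267998 = 1.808434

H = 1.8084 bits/symbol


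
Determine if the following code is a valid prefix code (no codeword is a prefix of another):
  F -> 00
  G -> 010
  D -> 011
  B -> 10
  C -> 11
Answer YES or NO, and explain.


Checking each pair (does one codeword prefix another?):
  F='00' vs G='010': no prefix
  F='00' vs D='011': no prefix
  F='00' vs B='10': no prefix
  F='00' vs C='11': no prefix
  G='010' vs F='00': no prefix
  G='010' vs D='011': no prefix
  G='010' vs B='10': no prefix
  G='010' vs C='11': no prefix
  D='011' vs F='00': no prefix
  D='011' vs G='010': no prefix
  D='011' vs B='10': no prefix
  D='011' vs C='11': no prefix
  B='10' vs F='00': no prefix
  B='10' vs G='010': no prefix
  B='10' vs D='011': no prefix
  B='10' vs C='11': no prefix
  C='11' vs F='00': no prefix
  C='11' vs G='010': no prefix
  C='11' vs D='011': no prefix
  C='11' vs B='10': no prefix
No violation found over all pairs.

YES -- this is a valid prefix code. No codeword is a prefix of any other codeword.


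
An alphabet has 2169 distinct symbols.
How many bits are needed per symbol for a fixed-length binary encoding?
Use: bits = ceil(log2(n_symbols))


log2(2169) = 11.0828
Bracket: 2^11 = 2048 < 2169 <= 2^12 = 4096
So ceil(log2(2169)) = 12

bits = ceil(log2(2169)) = ceil(11.0828) = 12 bits


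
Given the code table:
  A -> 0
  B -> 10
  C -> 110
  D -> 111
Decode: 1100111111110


Decoding:
110 -> C
0 -> A
111 -> D
111 -> D
110 -> C


Result: CADDC


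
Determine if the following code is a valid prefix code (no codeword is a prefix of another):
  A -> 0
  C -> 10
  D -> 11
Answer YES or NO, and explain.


Checking each pair (does one codeword prefix another?):
  A='0' vs C='10': no prefix
  A='0' vs D='11': no prefix
  C='10' vs A='0': no prefix
  C='10' vs D='11': no prefix
  D='11' vs A='0': no prefix
  D='11' vs C='10': no prefix
No violation found over all pairs.

YES -- this is a valid prefix code. No codeword is a prefix of any other codeword.


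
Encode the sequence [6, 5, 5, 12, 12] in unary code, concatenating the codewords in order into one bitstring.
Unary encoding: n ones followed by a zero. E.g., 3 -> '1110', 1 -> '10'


Encode each number as n ones followed by a terminating 0:
  6 -> 1111110 (7 bits)
  5 -> 111110 (6 bits)
  5 -> 111110 (6 bits)
  12 -> 1111111111110 (13 bits)
  12 -> 1111111111110 (13 bits)
Total length = 7 + 6 + 6 + 13 + 13 = 45 bits.

Unary([6, 5, 5, 12, 12]) = 111111011111011111011111111111101111111111110 (45 bits)


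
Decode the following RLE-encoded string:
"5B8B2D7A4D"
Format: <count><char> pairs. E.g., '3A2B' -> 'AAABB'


Expanding each <count><char> pair:
  5B -> 'BBBBB'
  8B -> 'BBBBBBBB'
  2D -> 'DD'
  7A -> 'AAAAAAA'
  4D -> 'DDDD'

Decoded = BBBBBBBBBBBBBDDAAAAAAADDDD


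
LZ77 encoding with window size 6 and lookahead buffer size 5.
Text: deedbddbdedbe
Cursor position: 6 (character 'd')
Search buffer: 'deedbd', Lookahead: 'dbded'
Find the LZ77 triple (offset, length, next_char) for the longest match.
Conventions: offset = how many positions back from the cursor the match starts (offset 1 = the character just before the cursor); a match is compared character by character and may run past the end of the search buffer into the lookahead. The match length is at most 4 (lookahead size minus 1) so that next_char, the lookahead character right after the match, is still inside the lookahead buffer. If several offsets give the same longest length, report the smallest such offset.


Try each offset into the search buffer:
  offset=1 (pos 5, char 'd'): match length 1
  offset=2 (pos 4, char 'b'): match length 0
  offset=3 (pos 3, char 'd'): match length 3
  offset=4 (pos 2, char 'e'): match length 0
  offset=5 (pos 1, char 'e'): match length 0
  offset=6 (pos 0, char 'd'): match length 1
Longest match has length 3 at offset 3.
next_char = character at position 6 + 3 = 9 -> 'e'

Best match: offset=3, length=3 (matching 'dbd' starting at position 3)
LZ77 triple: (3, 3, 'e')


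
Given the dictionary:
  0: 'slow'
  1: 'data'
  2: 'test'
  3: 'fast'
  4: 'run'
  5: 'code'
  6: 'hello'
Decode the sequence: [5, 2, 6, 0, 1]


Look up each index in the dictionary:
  5 -> 'code'
  2 -> 'test'
  6 -> 'hello'
  0 -> 'slow'
  1 -> 'data'

Decoded: "code test hello slow data"


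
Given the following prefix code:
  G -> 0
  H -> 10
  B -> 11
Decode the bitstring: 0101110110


Decoding step by step:
Bits 0 -> G
Bits 10 -> H
Bits 11 -> B
Bits 10 -> H
Bits 11 -> B
Bits 0 -> G


Decoded message: GHBHBG


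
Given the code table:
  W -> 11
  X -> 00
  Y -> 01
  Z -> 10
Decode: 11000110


Decoding:
11 -> W
00 -> X
01 -> Y
10 -> Z


Result: WXYZ


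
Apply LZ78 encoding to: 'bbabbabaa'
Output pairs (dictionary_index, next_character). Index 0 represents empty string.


LZ78 encoding steps:
Dictionary: {0: ''}
Step 1: w='' (idx 0), next='b' -> output (0, 'b'), add 'b' as idx 1
Step 2: w='b' (idx 1), next='a' -> output (1, 'a'), add 'ba' as idx 2
Step 3: w='b' (idx 1), next='b' -> output (1, 'b'), add 'bb' as idx 3
Step 4: w='' (idx 0), next='a' -> output (0, 'a'), add 'a' as idx 4
Step 5: w='ba' (idx 2), next='a' -> output (2, 'a'), add 'baa' as idx 5


Encoded: [(0, 'b'), (1, 'a'), (1, 'b'), (0, 'a'), (2, 'a')]


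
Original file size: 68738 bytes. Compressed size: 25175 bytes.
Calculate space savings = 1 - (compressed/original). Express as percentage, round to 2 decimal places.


ratio = compressed/original = 25175/68738 = 0.366246
savings = 1 - ratio = 1 - 0.366246 = 0.633754
as a percentage: 0.633754 * 100 = 63.38%

Space savings = 1 - 25175/68738 = 63.38%


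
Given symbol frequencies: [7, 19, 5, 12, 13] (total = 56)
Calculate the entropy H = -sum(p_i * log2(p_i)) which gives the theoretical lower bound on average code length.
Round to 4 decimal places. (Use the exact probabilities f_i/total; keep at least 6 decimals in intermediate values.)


Per-symbol terms -p_i * log2(p_i) with p_i = f_i/56:
  p = 7/56 = 0.125000: log2(p) = -3.000000, -p*log2(p) = 0.375000
  p = 19/56 = 0.339286: log2(p) = -1.559427, -p*log2(p) = 0.529091
  p = 5/56 = 0.089286: log2(p) = -3.485427, -p*log2(p) = 0.311199
  p = 12/56 = 0.214286: log2(p) = -2.222392, -p*log2(p) = 0.476227
  p = 13/56 = 0.232143: log2(p) = -2.106915, -p*log2(p) = 0.489105
H = 0.375000 + 0.529091 + 0.311199 + 0.476227 + 0.489105 = 2.180622

H = 2.1806 bits/symbol


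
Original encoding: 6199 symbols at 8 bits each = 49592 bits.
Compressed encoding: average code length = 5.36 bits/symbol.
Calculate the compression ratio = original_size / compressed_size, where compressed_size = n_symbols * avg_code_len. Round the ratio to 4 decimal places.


original_size = n_symbols * orig_bits = 6199 * 8 = 49592 bits
compressed_size = n_symbols * avg_code_len = 6199 * 5.36 = 33226.64 bits
ratio = original_size / compressed_size = 49592 / 33226.64 = 1.4925

Compression ratio = 1.4925


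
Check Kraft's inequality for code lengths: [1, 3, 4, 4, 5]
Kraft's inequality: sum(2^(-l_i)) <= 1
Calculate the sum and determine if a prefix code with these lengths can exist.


Sum = 2^(-1) + 2^(-3) + 2^(-4) + 2^(-4) + 2^(-5)
    = 0.5 + 0.125 + 0.0625 + 0.0625 + 0.03125
    = 25/32 = 0.78125
Since 0.78125 <= 1, Kraft's inequality IS satisfied.
A prefix code with these lengths CAN exist.

Kraft sum = 0.78125. Satisfied.


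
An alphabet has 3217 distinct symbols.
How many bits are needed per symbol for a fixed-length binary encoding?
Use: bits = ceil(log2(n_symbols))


log2(3217) = 11.6515
Bracket: 2^11 = 2048 < 3217 <= 2^12 = 4096
So ceil(log2(3217)) = 12

bits = ceil(log2(3217)) = ceil(11.6515) = 12 bits


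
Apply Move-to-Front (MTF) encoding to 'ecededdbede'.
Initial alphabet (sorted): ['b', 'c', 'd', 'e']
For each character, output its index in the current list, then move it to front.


MTF encoding:
'e': index 3 in ['b', 'c', 'd', 'e'] -> ['e', 'b', 'c', 'd']
'c': index 2 in ['e', 'b', 'c', 'd'] -> ['c', 'e', 'b', 'd']
'e': index 1 in ['c', 'e', 'b', 'd'] -> ['e', 'c', 'b', 'd']
'd': index 3 in ['e', 'c', 'b', 'd'] -> ['d', 'e', 'c', 'b']
'e': index 1 in ['d', 'e', 'c', 'b'] -> ['e', 'd', 'c', 'b']
'd': index 1 in ['e', 'd', 'c', 'b'] -> ['d', 'e', 'c', 'b']
'd': index 0 in ['d', 'e', 'c', 'b'] -> ['d', 'e', 'c', 'b']
'b': index 3 in ['d', 'e', 'c', 'b'] -> ['b', 'd', 'e', 'c']
'e': index 2 in ['b', 'd', 'e', 'c'] -> ['e', 'b', 'd', 'c']
'd': index 2 in ['e', 'b', 'd', 'c'] -> ['d', 'e', 'b', 'c']
'e': index 1 in ['d', 'e', 'b', 'c'] -> ['e', 'd', 'b', 'c']


Output: [3, 2, 1, 3, 1, 1, 0, 3, 2, 2, 1]


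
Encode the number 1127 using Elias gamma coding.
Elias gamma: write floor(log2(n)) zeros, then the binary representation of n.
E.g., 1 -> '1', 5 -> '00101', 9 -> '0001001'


num_bits = floor(log2(1127)) + 1 = 11
leading_zeros = num_bits - 1 = 10
binary(1127) = 10001100111

Elias gamma(1127) = '0000000000' + '10001100111' = 000000000010001100111 (21 bits)


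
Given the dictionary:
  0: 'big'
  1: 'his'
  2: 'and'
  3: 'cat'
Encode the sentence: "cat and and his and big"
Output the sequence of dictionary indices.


Look up each word in the dictionary:
  'cat' -> 3
  'and' -> 2
  'and' -> 2
  'his' -> 1
  'and' -> 2
  'big' -> 0

Encoded: [3, 2, 2, 1, 2, 0]


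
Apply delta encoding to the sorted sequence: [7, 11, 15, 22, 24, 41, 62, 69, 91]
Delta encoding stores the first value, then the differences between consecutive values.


First value: 7
Deltas:
  11 - 7 = 4
  15 - 11 = 4
  22 - 15 = 7
  24 - 22 = 2
  41 - 24 = 17
  62 - 41 = 21
  69 - 62 = 7
  91 - 69 = 22


Delta encoded: [7, 4, 4, 7, 2, 17, 21, 7, 22]


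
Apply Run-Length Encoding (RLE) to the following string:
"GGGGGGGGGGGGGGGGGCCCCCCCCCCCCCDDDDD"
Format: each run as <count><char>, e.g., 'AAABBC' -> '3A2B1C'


Scanning runs left to right:
  i=0: run of 'G' x 17 -> '17G'
  i=17: run of 'C' x 13 -> '13C'
  i=30: run of 'D' x 5 -> '5D'

RLE = 17G13C5D


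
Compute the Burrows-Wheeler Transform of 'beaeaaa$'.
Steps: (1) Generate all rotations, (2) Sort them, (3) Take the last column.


Rotations (sorted):
  0: $beaeaaa -> last char: a
  1: a$beaeaa -> last char: a
  2: aa$beaea -> last char: a
  3: aaa$beae -> last char: e
  4: aeaaa$be -> last char: e
  5: beaeaaa$ -> last char: $
  6: eaaa$bea -> last char: a
  7: eaeaaa$b -> last char: b


BWT = aaaee$ab
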